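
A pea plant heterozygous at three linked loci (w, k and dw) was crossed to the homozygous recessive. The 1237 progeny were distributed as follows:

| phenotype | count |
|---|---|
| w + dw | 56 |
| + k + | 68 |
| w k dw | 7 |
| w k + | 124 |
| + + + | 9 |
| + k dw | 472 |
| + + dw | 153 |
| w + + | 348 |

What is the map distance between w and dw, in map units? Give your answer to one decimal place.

The two most frequent reciprocal classes, w + + and + k dw, are the parental types, so the F1 was w + + / + k dw.
The two rarest classes, + + + and w k dw, are the double crossovers. Comparing them with the parentals, only the w allele has switched, so w is the middle locus and the order is k – w – dw.
Crossovers in the w–dw interval produce the single-crossover classes w + dw and + k + (56 + 68 = 124) plus the double crossovers (16).
RF(w–dw) = (124 + 16) / 1237 = 140/1237 = 0.1132 → 11.3 map units.

11.3 map units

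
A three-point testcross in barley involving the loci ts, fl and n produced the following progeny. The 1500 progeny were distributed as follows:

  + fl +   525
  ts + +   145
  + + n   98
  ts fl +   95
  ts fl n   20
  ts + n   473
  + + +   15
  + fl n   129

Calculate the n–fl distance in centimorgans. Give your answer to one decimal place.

20.6 centimorgans

The two most frequent reciprocal classes, + fl + and ts + n, are the parental types, so the F1 was + fl + / ts + n.
The two rarest classes, + + + and ts fl n, are the double crossovers. Comparing them with the parentals, only the fl allele has switched, so fl is the middle locus and the order is n – fl – ts.
Crossovers in the n–fl interval produce the single-crossover classes + fl n and ts + + (129 + 145 = 274) plus the double crossovers (35).
RF(n–fl) = (274 + 35) / 1500 = 309/1500 = 0.2060 → 20.6 centimorgans.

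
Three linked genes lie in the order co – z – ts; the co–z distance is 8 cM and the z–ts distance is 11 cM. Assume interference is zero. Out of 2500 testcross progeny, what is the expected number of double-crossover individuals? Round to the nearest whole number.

Map distances give recombination frequencies of 0.080 and 0.110 for the two intervals.
With no interference, expected double-crossover frequency = 0.080 × 0.110 = 0.00880.
Expected number = 0.00880 × 2500 = 22.00 ≈ 22.

22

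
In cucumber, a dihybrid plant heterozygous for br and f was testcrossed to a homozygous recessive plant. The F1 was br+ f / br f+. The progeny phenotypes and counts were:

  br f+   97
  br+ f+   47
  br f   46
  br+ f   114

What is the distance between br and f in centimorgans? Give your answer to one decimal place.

The recombinant classes are br+ f+ and br f: 47 + 46 = 93.
Recombination frequency = 93/304 = 0.3059 ≈ 30.6%, i.e. 30.6 centimorgans.

30.6 centimorgans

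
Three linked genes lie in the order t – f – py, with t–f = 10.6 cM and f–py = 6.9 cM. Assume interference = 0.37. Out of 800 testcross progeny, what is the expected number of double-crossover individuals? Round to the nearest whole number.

Map distances give recombination frequencies of 0.106 and 0.069 for the two intervals.
With interference 0.37 (so coincidence = 0.63), expected double-crossover frequency = 0.106 × 0.069 × 0.63 = 0.00461.
Expected number = 0.00461 × 800 = 3.69 ≈ 4.

4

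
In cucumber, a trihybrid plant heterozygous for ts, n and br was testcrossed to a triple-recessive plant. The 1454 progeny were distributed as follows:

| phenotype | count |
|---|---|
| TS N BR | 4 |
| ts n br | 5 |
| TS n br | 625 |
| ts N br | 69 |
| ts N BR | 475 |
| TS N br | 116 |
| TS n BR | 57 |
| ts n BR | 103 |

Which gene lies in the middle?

The two most frequent reciprocal classes, TS n br and ts N BR, are the parental types, so the F1 was TS n br / ts N BR.
The two rarest classes, ts n br and TS N BR, are the double crossovers. Comparing them with the parentals, only the ts allele has switched, so ts is the middle locus and the order is n – ts – br.

ts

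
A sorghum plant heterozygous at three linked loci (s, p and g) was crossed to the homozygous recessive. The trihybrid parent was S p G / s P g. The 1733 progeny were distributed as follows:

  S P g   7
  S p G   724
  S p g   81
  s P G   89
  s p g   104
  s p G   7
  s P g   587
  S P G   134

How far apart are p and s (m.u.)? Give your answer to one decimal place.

14.5 m.u.

The two rarest classes, s p G and S P g, are the double crossovers. Comparing them with the parentals, only the s allele has switched, so s is the middle locus and the order is g – s – p.
Crossovers in the s–p interval produce the single-crossover classes S P G and s p g (134 + 104 = 238) plus the double crossovers (14).
RF(s–p) = (238 + 14) / 1733 = 252/1733 = 0.1454 → 14.5 m.u.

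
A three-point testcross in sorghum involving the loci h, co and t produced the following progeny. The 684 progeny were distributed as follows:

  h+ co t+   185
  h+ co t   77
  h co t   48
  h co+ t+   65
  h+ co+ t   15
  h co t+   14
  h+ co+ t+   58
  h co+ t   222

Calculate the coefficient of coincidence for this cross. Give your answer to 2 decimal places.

The two most frequent reciprocal classes, h+ co t+ and h co+ t, are the parental types, so the F1 was h+ co t+ / h co+ t.
The two rarest classes, h co t+ and h+ co+ t, are the double crossovers. Comparing them with the parentals, only the h allele has switched, so h is the middle locus and the order is t – h – co.
t–h: (142 + 29)/684 = 0.2500; h–co: (106 + 29)/684 = 0.1974.
Expected DCO frequency = 0.2500 × 0.1974 ≈ 0.04935; observed = 29/684 ≈ 0.04240.
Coefficient of coincidence = 0.04240/0.04935 ≈ 0.86.

0.86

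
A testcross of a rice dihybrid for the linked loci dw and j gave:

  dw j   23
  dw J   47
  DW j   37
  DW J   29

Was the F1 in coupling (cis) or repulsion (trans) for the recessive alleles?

The two most frequent classes are DW j (37) and dw J (47); these are the parental (non-recombinant) types.
So the F1 carried DW j on one chromosome and dw J on the other — the recessive alleles are on opposite chromosomes (trans / repulsion).

trans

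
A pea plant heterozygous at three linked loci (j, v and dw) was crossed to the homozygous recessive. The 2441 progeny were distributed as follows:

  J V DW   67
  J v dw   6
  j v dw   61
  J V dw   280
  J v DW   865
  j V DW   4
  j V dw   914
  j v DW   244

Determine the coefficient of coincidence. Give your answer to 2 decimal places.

The two most frequent reciprocal classes, j V dw and J v DW, are the parental types, so the F1 was j V dw / J v DW.
The two rarest classes, j V DW and J v dw, are the double crossovers. Comparing them with the parentals, only the dw allele has switched, so dw is the middle locus and the order is v – dw – j.
v–dw: (128 + 10)/2441 = 0.0565; dw–j: (524 + 10)/2441 = 0.2188.
Expected DCO frequency = 0.0565 × 0.2188 ≈ 0.01236; observed = 10/2441 ≈ 0.00410.
Coefficient of coincidence = 0.00410/0.01236 ≈ 0.33.

0.33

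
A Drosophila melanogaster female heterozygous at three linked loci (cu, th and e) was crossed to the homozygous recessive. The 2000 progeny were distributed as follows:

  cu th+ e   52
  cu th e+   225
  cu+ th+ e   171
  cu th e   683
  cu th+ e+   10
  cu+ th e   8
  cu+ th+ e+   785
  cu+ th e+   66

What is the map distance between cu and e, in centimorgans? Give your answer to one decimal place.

20.7 centimorgans

The two most frequent reciprocal classes, cu th e and cu+ th+ e+, are the parental types, so the F1 was cu th e / cu+ th+ e+.
The two rarest classes, cu+ th e and cu th+ e+, are the double crossovers. Comparing them with the parentals, only the cu allele has switched, so cu is the middle locus and the order is th – cu – e.
Crossovers in the cu–e interval produce the single-crossover classes cu th e+ and cu+ th+ e (225 + 171 = 396) plus the double crossovers (18).
RF(cu–e) = (396 + 18) / 2000 = 414/2000 = 0.2070 → 20.7 centimorgans.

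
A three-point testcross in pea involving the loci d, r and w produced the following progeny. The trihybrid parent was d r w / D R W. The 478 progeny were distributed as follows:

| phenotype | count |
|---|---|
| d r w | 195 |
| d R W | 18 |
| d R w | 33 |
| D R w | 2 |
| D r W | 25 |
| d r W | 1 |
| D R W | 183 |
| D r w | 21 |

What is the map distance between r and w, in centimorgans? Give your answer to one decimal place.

12.8 centimorgans

The two rarest classes, d r W and D R w, are the double crossovers. Comparing them with the parentals, only the w allele has switched, so w is the middle locus and the order is r – w – d.
Crossovers in the r–w interval produce the single-crossover classes d R w and D r W (33 + 25 = 58) plus the double crossovers (3).
RF(r–w) = (58 + 3) / 478 = 61/478 = 0.1276 → 12.8 centimorgans.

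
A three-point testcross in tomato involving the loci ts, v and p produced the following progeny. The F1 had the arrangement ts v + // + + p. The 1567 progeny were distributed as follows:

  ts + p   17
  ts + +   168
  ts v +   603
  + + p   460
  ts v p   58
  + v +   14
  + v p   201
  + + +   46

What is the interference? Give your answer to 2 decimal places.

0.10

The two rarest classes, + v + and ts + p, are the double crossovers. Comparing them with the parentals, only the ts allele has switched, so ts is the middle locus and the order is p – ts – v.
p–ts: (104 + 31)/1567 = 0.0862; ts–v: (369 + 31)/1567 = 0.2553.
Expected DCO frequency = 0.0862 × 0.2553 ≈ 0.02201; observed = 31/1567 ≈ 0.01978.
Coefficient of coincidence = 0.01978/0.02201 ≈ 0.90; interference = 1 − 0.90 = 0.10.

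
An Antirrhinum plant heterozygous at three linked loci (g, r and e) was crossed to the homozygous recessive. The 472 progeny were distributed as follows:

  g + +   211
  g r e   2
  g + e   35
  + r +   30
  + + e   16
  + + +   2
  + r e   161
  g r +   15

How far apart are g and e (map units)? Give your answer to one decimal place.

The two most frequent reciprocal classes, + r e and g + +, are the parental types, so the F1 was + r e / g + +.
The two rarest classes, g r e and + + +, are the double crossovers. Comparing them with the parentals, only the g allele has switched, so g is the middle locus and the order is r – g – e.
Crossovers in the g–e interval produce the single-crossover classes + r + and g + e (30 + 35 = 65) plus the double crossovers (4).
RF(g–e) = (65 + 4) / 472 = 69/472 = 0.1462 → 14.6 map units.

14.6 map units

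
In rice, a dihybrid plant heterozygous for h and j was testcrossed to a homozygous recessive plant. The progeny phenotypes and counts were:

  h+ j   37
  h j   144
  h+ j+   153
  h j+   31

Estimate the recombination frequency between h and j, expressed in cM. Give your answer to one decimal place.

The two most frequent classes, h+ j+ (153) and h j (144), are the parental types, so the F1 was h+ j+ / h j.
The recombinant classes are h+ j and h j+: 37 + 31 = 68.
Recombination frequency = 68/365 = 0.1863 ≈ 18.6%, i.e. 18.6 cM.

18.6 cM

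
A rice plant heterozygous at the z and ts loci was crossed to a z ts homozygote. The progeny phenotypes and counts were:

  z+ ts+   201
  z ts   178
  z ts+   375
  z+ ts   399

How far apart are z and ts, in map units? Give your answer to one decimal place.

The two most frequent classes, z+ ts (399) and z ts+ (375), are the parental types, so the F1 was z+ ts / z ts+.
The recombinant classes are z+ ts+ and z ts: 201 + 178 = 379.
Recombination frequency = 379/1153 = 0.3287 ≈ 32.9%, i.e. 32.9 map units.

32.9 map units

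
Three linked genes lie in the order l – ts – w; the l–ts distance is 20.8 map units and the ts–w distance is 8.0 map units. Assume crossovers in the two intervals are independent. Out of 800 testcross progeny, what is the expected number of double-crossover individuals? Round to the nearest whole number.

Map distances give recombination frequencies of 0.208 and 0.080 for the two intervals.
With no interference, expected double-crossover frequency = 0.208 × 0.080 = 0.01664.
Expected number = 0.01664 × 800 = 13.31 ≈ 13.

13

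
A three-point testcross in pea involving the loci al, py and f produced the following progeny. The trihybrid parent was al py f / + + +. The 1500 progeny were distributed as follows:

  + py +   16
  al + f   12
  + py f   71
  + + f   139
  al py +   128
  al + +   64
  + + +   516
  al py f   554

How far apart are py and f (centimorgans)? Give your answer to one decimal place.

19.7 centimorgans

The two rarest classes, al + f and + py +, are the double crossovers. Comparing them with the parentals, only the py allele has switched, so py is the middle locus and the order is f – py – al.
Crossovers in the f–py interval produce the single-crossover classes al py + and + + f (128 + 139 = 267) plus the double crossovers (28).
RF(f–py) = (267 + 28) / 1500 = 295/1500 = 0.1967 → 19.7 centimorgans.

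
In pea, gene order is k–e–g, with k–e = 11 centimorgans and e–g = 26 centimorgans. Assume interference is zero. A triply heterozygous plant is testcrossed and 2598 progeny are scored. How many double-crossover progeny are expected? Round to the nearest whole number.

Map distances give recombination frequencies of 0.110 and 0.260 for the two intervals.
With no interference, expected double-crossover frequency = 0.110 × 0.260 = 0.02860.
Expected number = 0.02860 × 2598 = 74.30 ≈ 74.

74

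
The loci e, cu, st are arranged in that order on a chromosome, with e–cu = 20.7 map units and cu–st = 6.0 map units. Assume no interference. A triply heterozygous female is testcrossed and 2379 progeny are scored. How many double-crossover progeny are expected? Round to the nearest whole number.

30

Map distances give recombination frequencies of 0.207 and 0.060 for the two intervals.
With no interference, expected double-crossover frequency = 0.207 × 0.060 = 0.01242.
Expected number = 0.01242 × 2379 = 29.55 ≈ 30.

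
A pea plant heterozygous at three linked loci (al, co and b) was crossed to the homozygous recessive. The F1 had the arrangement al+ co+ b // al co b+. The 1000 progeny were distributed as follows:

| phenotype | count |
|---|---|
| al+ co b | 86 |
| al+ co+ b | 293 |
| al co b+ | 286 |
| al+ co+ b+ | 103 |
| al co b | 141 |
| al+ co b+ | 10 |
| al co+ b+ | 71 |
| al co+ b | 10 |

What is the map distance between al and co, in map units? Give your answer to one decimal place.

The two rarest classes, al co+ b and al+ co b+, are the double crossovers. Comparing them with the parentals, only the al allele has switched, so al is the middle locus and the order is co – al – b.
Crossovers in the co–al interval produce the single-crossover classes al+ co b and al co+ b+ (86 + 71 = 157) plus the double crossovers (20).
RF(co–al) = (157 + 20) / 1000 = 177/1000 = 0.1770 → 17.7 map units.

17.7 map units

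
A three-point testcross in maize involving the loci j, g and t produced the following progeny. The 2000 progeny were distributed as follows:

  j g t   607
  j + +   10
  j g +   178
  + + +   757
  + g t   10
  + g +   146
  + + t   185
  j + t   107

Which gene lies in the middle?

j

The two most frequent reciprocal classes, j g t and + + +, are the parental types, so the F1 was j g t / + + +.
The two rarest classes, + g t and j + +, are the double crossovers. Comparing them with the parentals, only the j allele has switched, so j is the middle locus and the order is g – j – t.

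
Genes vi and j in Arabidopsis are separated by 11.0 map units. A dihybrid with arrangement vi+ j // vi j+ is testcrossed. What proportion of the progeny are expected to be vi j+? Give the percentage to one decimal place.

A map distance of 11.0 map units corresponds to a recombination frequency of 0.110.
The F1 is vi+ j / vi j+, so vi j+ is a parental gamete class with expected frequency (1 − r)/2 = 0.890/2 = 0.4450.
That is 0.4450 = 44.5% of the progeny.

44.5%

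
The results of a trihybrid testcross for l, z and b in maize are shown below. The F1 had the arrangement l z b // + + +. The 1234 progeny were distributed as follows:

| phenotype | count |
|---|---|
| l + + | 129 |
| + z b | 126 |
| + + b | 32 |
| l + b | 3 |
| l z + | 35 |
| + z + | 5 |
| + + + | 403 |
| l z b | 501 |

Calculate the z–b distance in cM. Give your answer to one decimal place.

6.1 cM

The two rarest classes, l + b and + z +, are the double crossovers. Comparing them with the parentals, only the z allele has switched, so z is the middle locus and the order is b – z – l.
Crossovers in the b–z interval produce the single-crossover classes l z + and + + b (35 + 32 = 67) plus the double crossovers (8).
RF(b–z) = (67 + 8) / 1234 = 75/1234 = 0.0608 → 6.1 cM.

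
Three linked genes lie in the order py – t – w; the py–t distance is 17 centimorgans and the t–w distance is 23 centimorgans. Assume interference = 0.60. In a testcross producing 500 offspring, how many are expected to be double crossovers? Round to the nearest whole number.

8

Map distances give recombination frequencies of 0.170 and 0.230 for the two intervals.
With interference 0.60 (so coincidence = 0.40), expected double-crossover frequency = 0.170 × 0.230 × 0.40 = 0.01564.
Expected number = 0.01564 × 500 = 7.82 ≈ 8.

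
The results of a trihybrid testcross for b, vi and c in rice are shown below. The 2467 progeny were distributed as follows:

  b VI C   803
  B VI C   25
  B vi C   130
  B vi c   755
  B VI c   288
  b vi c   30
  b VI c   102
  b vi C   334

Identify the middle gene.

The two most frequent reciprocal classes, B vi c and b VI C, are the parental types, so the F1 was B vi c / b VI C.
The two rarest classes, b vi c and B VI C, are the double crossovers. Comparing them with the parentals, only the b allele has switched, so b is the middle locus and the order is c – b – vi.

b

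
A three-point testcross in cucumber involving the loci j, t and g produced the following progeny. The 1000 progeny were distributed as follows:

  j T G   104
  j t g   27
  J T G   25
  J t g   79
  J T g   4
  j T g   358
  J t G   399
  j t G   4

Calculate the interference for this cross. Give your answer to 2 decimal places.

The two most frequent reciprocal classes, j T g and J t G, are the parental types, so the F1 was j T g / J t G.
The two rarest classes, J T g and j t G, are the double crossovers. Comparing them with the parentals, only the j allele has switched, so j is the middle locus and the order is t – j – g.
t–j: (52 + 8)/1000 = 0.0600; j–g: (183 + 8)/1000 = 0.1910.
Expected DCO frequency = 0.0600 × 0.1910 ≈ 0.01146; observed = 8/1000 ≈ 0.00800.
Coefficient of coincidence = 0.00800/0.01146 ≈ 0.70; interference = 1 − 0.70 = 0.30.

0.30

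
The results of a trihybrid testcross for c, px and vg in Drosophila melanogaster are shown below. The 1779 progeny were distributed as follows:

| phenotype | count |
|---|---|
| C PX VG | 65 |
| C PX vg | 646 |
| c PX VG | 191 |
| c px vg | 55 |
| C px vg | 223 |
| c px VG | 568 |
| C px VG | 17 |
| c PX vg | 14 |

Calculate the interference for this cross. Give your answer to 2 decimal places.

The two most frequent reciprocal classes, C PX vg and c px VG, are the parental types, so the F1 was C PX vg / c px VG.
The two rarest classes, c PX vg and C px VG, are the double crossovers. Comparing them with the parentals, only the c allele has switched, so c is the middle locus and the order is px – c – vg.
px–c: (414 + 31)/1779 = 0.2501; c–vg: (120 + 31)/1779 = 0.0849.
Expected DCO frequency = 0.2501 × 0.0849 ≈ 0.02123; observed = 31/1779 ≈ 0.01743.
Coefficient of coincidence = 0.01743/0.02123 ≈ 0.82; interference = 1 − 0.82 = 0.18.

0.18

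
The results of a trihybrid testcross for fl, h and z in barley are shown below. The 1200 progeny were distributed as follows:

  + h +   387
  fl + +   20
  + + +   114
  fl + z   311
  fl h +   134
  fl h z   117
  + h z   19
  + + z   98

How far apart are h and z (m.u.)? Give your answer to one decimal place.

The two most frequent reciprocal classes, + h + and fl + z, are the parental types, so the F1 was + h + / fl + z.
The two rarest classes, + h z and fl + +, are the double crossovers. Comparing them with the parentals, only the z allele has switched, so z is the middle locus and the order is fl – z – h.
Crossovers in the z–h interval produce the single-crossover classes + + + and fl h z (114 + 117 = 231) plus the double crossovers (39).
RF(z–h) = (231 + 39) / 1200 = 270/1200 = 0.2250 → 22.5 m.u.

22.5 m.u.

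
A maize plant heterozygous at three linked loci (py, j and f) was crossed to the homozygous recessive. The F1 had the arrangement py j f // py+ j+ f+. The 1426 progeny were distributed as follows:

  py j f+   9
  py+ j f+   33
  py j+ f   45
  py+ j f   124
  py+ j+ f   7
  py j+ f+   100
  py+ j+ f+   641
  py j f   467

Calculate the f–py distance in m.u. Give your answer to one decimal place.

16.8 m.u.

The two rarest classes, py j f+ and py+ j+ f, are the double crossovers. Comparing them with the parentals, only the f allele has switched, so f is the middle locus and the order is j – f – py.
Crossovers in the f–py interval produce the single-crossover classes py+ j f and py j+ f+ (124 + 100 = 224) plus the double crossovers (16).
RF(f–py) = (224 + 16) / 1426 = 240/1426 = 0.1683 → 16.8 m.u.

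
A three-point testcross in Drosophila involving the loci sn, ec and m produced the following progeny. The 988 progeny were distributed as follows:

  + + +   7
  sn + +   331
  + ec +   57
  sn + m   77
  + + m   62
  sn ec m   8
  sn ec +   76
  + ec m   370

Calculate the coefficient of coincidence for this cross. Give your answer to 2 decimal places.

0.65

The two most frequent reciprocal classes, + ec m and sn + +, are the parental types, so the F1 was + ec m / sn + +.
The two rarest classes, sn ec m and + + +, are the double crossovers. Comparing them with the parentals, only the sn allele has switched, so sn is the middle locus and the order is m – sn – ec.
m–sn: (134 + 15)/988 = 0.1508; sn–ec: (138 + 15)/988 = 0.1549.
Expected DCO frequency = 0.1508 × 0.1549 ≈ 0.02336; observed = 15/988 ≈ 0.01518.
Coefficient of coincidence = 0.01518/0.02336 ≈ 0.65.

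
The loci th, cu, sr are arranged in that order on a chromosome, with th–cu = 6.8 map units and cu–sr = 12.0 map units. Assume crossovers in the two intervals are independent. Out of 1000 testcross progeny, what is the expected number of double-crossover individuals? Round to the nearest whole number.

8

Map distances give recombination frequencies of 0.068 and 0.120 for the two intervals.
With no interference, expected double-crossover frequency = 0.068 × 0.120 = 0.00816.
Expected number = 0.00816 × 1000 = 8.16 ≈ 8.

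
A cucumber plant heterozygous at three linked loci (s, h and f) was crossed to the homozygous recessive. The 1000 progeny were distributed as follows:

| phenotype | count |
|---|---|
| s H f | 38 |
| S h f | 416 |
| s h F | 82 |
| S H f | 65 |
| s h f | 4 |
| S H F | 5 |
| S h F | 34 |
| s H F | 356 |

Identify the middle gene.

The two most frequent reciprocal classes, S h f and s H F, are the parental types, so the F1 was S h f / s H F.
The two rarest classes, s h f and S H F, are the double crossovers. Comparing them with the parentals, only the s allele has switched, so s is the middle locus and the order is h – s – f.

s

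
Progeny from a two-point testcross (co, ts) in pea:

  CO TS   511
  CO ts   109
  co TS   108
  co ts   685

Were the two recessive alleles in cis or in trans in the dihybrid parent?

cis

The two most frequent classes are CO TS (511) and co ts (685); these are the parental (non-recombinant) types.
So the F1 carried CO TS on one chromosome and co ts on the other — the recessive alleles are on the same chromosome (cis / coupling).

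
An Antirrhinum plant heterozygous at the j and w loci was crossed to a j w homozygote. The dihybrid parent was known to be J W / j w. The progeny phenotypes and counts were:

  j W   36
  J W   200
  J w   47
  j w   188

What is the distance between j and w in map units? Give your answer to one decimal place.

The recombinant classes are J w and j W: 47 + 36 = 83.
Recombination frequency = 83/471 = 0.1762 ≈ 17.6%, i.e. 17.6 map units.

17.6 map units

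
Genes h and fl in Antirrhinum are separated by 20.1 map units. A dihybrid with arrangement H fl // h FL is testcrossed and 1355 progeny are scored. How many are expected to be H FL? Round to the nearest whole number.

136

A map distance of 20.1 map units corresponds to a recombination frequency of 0.201.
The F1 is H fl / h FL, so H FL is a recombinant gamete class with expected frequency r/2 = 0.201/2 = 0.1005.
Expected number = 0.1005 × 1355 = 136.18 ≈ 136.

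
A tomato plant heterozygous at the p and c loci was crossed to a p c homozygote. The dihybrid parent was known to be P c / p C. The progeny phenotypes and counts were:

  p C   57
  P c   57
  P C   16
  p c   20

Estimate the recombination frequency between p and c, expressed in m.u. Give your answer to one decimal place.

24.0 m.u.

The recombinant classes are P C and p c: 16 + 20 = 36.
Recombination frequency = 36/150 = 0.2400 ≈ 24.0%, i.e. 24.0 m.u.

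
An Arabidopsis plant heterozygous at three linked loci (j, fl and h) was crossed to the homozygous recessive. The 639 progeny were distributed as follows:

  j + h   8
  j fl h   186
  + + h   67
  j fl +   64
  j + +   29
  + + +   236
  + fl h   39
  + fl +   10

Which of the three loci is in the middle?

The two most frequent reciprocal classes, + + + and j fl h, are the parental types, so the F1 was + + + / j fl h.
The two rarest classes, + fl + and j + h, are the double crossovers. Comparing them with the parentals, only the fl allele has switched, so fl is the middle locus and the order is h – fl – j.

fl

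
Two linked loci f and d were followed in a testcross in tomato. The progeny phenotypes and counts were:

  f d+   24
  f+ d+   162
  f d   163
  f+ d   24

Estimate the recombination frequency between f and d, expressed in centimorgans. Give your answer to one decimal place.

12.9 centimorgans

The two most frequent classes, f+ d+ (162) and f d (163), are the parental types, so the F1 was f+ d+ / f d.
The recombinant classes are f+ d and f d+: 24 + 24 = 48.
Recombination frequency = 48/373 = 0.1287 ≈ 12.9%, i.e. 12.9 centimorgans.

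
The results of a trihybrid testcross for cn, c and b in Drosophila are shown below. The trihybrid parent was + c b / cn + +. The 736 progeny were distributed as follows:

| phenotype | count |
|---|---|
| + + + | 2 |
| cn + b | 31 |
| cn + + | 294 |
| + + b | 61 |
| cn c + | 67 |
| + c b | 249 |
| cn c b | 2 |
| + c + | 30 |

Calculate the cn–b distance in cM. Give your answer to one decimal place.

The two rarest classes, cn c b and + + +, are the double crossovers. Comparing them with the parentals, only the cn allele has switched, so cn is the middle locus and the order is b – cn – c.
Crossovers in the b–cn interval produce the single-crossover classes + c + and cn + b (30 + 31 = 61) plus the double crossovers (4).
RF(b–cn) = (61 + 4) / 736 = 65/736 = 0.0883 → 8.8 cM.

8.8 cM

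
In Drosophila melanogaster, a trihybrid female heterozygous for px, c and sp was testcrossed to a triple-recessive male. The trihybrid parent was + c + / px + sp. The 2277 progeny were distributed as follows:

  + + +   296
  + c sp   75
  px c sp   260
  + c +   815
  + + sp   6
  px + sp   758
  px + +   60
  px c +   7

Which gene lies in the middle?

The two rarest classes, px c + and + + sp, are the double crossovers. Comparing them with the parentals, only the px allele has switched, so px is the middle locus and the order is sp – px – c.

px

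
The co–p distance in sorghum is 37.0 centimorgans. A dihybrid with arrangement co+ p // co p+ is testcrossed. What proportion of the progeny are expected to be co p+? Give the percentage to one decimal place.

31.5%

A map distance of 37.0 centimorgans corresponds to a recombination frequency of 0.370.
The F1 is co+ p / co p+, so co p+ is a parental gamete class with expected frequency (1 − r)/2 = 0.630/2 = 0.3150.
That is 0.3150 = 31.5% of the progeny.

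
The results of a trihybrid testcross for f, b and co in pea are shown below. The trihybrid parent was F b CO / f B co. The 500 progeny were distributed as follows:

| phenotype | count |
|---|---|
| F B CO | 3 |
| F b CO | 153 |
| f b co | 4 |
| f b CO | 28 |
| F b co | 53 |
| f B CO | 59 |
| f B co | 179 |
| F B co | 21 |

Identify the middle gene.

The two rarest classes, F B CO and f b co, are the double crossovers. Comparing them with the parentals, only the b allele has switched, so b is the middle locus and the order is f – b – co.

b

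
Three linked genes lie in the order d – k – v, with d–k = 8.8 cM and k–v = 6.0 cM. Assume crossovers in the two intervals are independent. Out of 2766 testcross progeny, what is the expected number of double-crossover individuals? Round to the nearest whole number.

15

Map distances give recombination frequencies of 0.088 and 0.060 for the two intervals.
With no interference, expected double-crossover frequency = 0.088 × 0.060 = 0.00528.
Expected number = 0.00528 × 2766 = 14.60 ≈ 15.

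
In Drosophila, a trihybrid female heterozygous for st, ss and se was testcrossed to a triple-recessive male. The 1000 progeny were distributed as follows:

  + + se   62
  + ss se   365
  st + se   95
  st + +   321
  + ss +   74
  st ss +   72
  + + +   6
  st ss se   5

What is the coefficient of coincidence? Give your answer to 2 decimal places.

The two most frequent reciprocal classes, + ss se and st + +, are the parental types, so the F1 was + ss se / st + +.
The two rarest classes, st ss se and + + +, are the double crossovers. Comparing them with the parentals, only the st allele has switched, so st is the middle locus and the order is ss – st – se.
ss–st: (134 + 11)/1000 = 0.1450; st–se: (169 + 11)/1000 = 0.1800.
Expected DCO frequency = 0.1450 × 0.1800 ≈ 0.02610; observed = 11/1000 ≈ 0.01100.
Coefficient of coincidence = 0.01100/0.02610 ≈ 0.42.

0.42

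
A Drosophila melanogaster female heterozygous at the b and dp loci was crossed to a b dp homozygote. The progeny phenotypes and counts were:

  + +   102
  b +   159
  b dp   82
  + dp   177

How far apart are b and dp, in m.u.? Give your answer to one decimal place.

35.4 m.u.

The two most frequent classes, + dp (177) and b + (159), are the parental types, so the F1 was + dp / b +.
The recombinant classes are + + and b dp: 102 + 82 = 184.
Recombination frequency = 184/520 = 0.3538 ≈ 35.4%, i.e. 35.4 m.u.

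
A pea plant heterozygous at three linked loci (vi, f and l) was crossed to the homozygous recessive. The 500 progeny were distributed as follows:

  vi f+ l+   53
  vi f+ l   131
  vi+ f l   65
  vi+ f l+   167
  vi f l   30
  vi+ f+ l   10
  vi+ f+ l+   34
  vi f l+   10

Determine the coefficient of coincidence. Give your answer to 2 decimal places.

0.86

The two most frequent reciprocal classes, vi+ f l+ and vi f+ l, are the parental types, so the F1 was vi+ f l+ / vi f+ l.
The two rarest classes, vi f l+ and vi+ f+ l, are the double crossovers. Comparing them with the parentals, only the vi allele has switched, so vi is the middle locus and the order is f – vi – l.
f–vi: (64 + 20)/500 = 0.1680; vi–l: (118 + 20)/500 = 0.2760.
Expected DCO frequency = 0.1680 × 0.2760 ≈ 0.04637; observed = 20/500 ≈ 0.04000.
Coefficient of coincidence = 0.04000/0.04637 ≈ 0.86.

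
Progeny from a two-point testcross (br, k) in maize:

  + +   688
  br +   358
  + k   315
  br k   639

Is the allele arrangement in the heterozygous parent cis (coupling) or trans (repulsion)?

cis

The two most frequent classes are + + (688) and br k (639); these are the parental (non-recombinant) types.
So the F1 carried + + on one chromosome and br k on the other — the recessive alleles are on the same chromosome (cis / coupling).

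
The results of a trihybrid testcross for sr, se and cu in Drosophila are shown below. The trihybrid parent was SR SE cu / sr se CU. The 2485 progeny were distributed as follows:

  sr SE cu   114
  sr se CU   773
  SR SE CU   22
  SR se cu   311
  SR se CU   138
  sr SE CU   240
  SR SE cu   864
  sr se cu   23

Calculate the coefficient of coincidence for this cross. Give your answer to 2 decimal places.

The two rarest classes, SR SE CU and sr se cu, are the double crossovers. Comparing them with the parentals, only the cu allele has switched, so cu is the middle locus and the order is sr – cu – se.
sr–cu: (252 + 45)/2485 = 0.1195; cu–se: (551 + 45)/2485 = 0.2398.
Expected DCO frequency = 0.1195 × 0.2398 ≈ 0.02866; observed = 45/2485 ≈ 0.01811.
Coefficient of coincidence = 0.01811/0.02866 ≈ 0.63.

0.63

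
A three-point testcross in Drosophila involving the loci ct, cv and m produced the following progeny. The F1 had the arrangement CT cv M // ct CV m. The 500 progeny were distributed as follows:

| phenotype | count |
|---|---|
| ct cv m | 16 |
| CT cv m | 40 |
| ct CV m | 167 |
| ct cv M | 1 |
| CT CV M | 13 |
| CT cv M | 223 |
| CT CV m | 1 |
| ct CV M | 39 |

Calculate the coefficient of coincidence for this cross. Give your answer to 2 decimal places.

0.40

The two rarest classes, ct cv M and CT CV m, are the double crossovers. Comparing them with the parentals, only the ct allele has switched, so ct is the middle locus and the order is cv – ct – m.
cv–ct: (29 + 2)/500 = 0.0620; ct–m: (79 + 2)/500 = 0.1620.
Expected DCO frequency = 0.0620 × 0.1620 ≈ 0.01004; observed = 2/500 ≈ 0.00400.
Coefficient of coincidence = 0.00400/0.01004 ≈ 0.40.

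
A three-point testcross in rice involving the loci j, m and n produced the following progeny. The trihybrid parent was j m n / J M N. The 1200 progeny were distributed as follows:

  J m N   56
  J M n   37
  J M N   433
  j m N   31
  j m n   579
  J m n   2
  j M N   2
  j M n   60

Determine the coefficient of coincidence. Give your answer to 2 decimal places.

0.56

The two rarest classes, J m n and j M N, are the double crossovers. Comparing them with the parentals, only the j allele has switched, so j is the middle locus and the order is m – j – n.
m–j: (116 + 4)/1200 = 0.1000; j–n: (68 + 4)/1200 = 0.0600.
Expected DCO frequency = 0.1000 × 0.0600 ≈ 0.00600; observed = 4/1200 ≈ 0.00333.
Coefficient of coincidence = 0.00333/0.00600 ≈ 0.56.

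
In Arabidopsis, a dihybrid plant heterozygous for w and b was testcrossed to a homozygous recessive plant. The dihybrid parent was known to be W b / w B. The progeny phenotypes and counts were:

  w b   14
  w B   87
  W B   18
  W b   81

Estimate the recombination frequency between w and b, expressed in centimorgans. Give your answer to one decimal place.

16.0 centimorgans

The recombinant classes are W B and w b: 18 + 14 = 32.
Recombination frequency = 32/200 = 0.1600 ≈ 16.0%, i.e. 16.0 centimorgans.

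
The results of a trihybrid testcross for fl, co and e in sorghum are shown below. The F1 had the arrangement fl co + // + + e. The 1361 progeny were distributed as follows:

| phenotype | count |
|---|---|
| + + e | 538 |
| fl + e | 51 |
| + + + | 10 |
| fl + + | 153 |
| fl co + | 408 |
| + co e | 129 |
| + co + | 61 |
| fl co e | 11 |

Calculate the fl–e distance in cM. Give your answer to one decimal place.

The two rarest classes, fl co e and + + +, are the double crossovers. Comparing them with the parentals, only the e allele has switched, so e is the middle locus and the order is co – e – fl.
Crossovers in the e–fl interval produce the single-crossover classes + co + and fl + e (61 + 51 = 112) plus the double crossovers (21).
RF(e–fl) = (112 + 21) / 1361 = 133/1361 = 0.0977 → 9.8 cM.

9.8 cM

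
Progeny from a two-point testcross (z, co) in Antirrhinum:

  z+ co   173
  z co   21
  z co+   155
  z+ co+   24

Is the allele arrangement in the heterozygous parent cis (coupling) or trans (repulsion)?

trans

The two most frequent classes are z+ co (173) and z co+ (155); these are the parental (non-recombinant) types.
So the F1 carried z+ co on one chromosome and z co+ on the other — the recessive alleles are on opposite chromosomes (trans / repulsion).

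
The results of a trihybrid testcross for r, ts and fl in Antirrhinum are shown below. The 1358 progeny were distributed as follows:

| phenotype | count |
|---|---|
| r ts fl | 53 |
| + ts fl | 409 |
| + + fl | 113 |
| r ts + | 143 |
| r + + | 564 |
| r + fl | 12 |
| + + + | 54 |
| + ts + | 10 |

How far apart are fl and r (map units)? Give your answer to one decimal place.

The two most frequent reciprocal classes, r + + and + ts fl, are the parental types, so the F1 was r + + / + ts fl.
The two rarest classes, r + fl and + ts +, are the double crossovers. Comparing them with the parentals, only the fl allele has switched, so fl is the middle locus and the order is ts – fl – r.
Crossovers in the fl–r interval produce the single-crossover classes + + + and r ts fl (54 + 53 = 107) plus the double crossovers (22).
RF(fl–r) = (107 + 22) / 1358 = 129/1358 = 0.0950 → 9.5 map units.

9.5 map units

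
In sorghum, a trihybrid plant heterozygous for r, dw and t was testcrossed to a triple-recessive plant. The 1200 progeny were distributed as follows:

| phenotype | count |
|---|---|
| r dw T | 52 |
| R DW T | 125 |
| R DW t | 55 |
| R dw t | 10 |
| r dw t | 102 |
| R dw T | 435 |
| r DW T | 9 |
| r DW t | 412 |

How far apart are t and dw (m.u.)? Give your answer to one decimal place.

The two most frequent reciprocal classes, R dw T and r DW t, are the parental types, so the F1 was R dw T / r DW t.
The two rarest classes, R dw t and r DW T, are the double crossovers. Comparing them with the parentals, only the t allele has switched, so t is the middle locus and the order is r – t – dw.
Crossovers in the t–dw interval produce the single-crossover classes R DW T and r dw t (125 + 102 = 227) plus the double crossovers (19).
RF(t–dw) = (227 + 19) / 1200 = 246/1200 = 0.2050 → 20.5 m.u.

20.5 m.u.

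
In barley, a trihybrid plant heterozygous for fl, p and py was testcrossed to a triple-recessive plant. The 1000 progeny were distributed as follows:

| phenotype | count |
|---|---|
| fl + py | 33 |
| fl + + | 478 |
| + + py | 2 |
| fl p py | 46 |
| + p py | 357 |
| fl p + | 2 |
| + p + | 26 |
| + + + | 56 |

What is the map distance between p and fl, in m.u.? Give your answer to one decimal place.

The two most frequent reciprocal classes, + p py and fl + +, are the parental types, so the F1 was + p py / fl + +.
The two rarest classes, + + py and fl p +, are the double crossovers. Comparing them with the parentals, only the p allele has switched, so p is the middle locus and the order is py – p – fl.
Crossovers in the p–fl interval produce the single-crossover classes fl p py and + + + (46 + 56 = 102) plus the double crossovers (4).
RF(p–fl) = (102 + 4) / 1000 = 106/1000 = 0.1060 → 10.6 m.u.

10.6 m.u.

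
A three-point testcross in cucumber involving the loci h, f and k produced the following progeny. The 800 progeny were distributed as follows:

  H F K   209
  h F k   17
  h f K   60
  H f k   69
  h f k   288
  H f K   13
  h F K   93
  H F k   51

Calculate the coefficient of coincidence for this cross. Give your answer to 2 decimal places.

0.89

The two most frequent reciprocal classes, h f k and H F K, are the parental types, so the F1 was h f k / H F K.
The two rarest classes, h F k and H f K, are the double crossovers. Comparing them with the parentals, only the f allele has switched, so f is the middle locus and the order is h – f – k.
h–f: (162 + 30)/800 = 0.2400; f–k: (111 + 30)/800 = 0.1762.
Expected DCO frequency = 0.2400 × 0.1762 ≈ 0.04229; observed = 30/800 ≈ 0.03750.
Coefficient of coincidence = 0.03750/0.04229 ≈ 0.89.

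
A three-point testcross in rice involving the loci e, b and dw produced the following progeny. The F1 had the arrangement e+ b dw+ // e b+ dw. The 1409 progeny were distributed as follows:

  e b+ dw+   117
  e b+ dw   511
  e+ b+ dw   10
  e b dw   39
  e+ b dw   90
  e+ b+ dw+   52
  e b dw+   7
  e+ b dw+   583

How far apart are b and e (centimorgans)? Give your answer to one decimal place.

7.7 centimorgans

The two rarest classes, e b dw+ and e+ b+ dw, are the double crossovers. Comparing them with the parentals, only the e allele has switched, so e is the middle locus and the order is b – e – dw.
Crossovers in the b–e interval produce the single-crossover classes e+ b+ dw+ and e b dw (52 + 39 = 91) plus the double crossovers (17).
RF(b–e) = (91 + 17) / 1409 = 108/1409 = 0.0767 → 7.7 centimorgans.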